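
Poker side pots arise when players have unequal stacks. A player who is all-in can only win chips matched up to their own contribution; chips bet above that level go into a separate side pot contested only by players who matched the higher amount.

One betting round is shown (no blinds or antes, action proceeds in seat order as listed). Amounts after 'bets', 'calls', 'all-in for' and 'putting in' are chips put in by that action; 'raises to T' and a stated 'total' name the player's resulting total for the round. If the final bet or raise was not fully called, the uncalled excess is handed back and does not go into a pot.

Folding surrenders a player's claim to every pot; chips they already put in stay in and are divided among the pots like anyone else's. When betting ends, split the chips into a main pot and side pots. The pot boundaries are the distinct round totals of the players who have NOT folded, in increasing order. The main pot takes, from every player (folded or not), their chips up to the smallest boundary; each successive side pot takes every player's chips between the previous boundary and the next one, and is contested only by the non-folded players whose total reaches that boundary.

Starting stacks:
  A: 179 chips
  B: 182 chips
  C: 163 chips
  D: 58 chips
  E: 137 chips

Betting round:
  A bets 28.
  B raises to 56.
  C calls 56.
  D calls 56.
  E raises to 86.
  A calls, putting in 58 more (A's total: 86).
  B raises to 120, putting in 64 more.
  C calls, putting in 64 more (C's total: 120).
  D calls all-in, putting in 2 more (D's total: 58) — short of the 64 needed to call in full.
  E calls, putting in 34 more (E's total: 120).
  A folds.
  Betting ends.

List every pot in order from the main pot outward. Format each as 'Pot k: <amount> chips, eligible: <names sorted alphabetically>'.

Contributions: A=86, B=120, C=120, D=58, E=120
Folded: A
Pot levels (distinct totals of non-folded players): 58, 120
Layer 1-58: 58 each from A, B, C, D, E = 58*5 = 290 chips; eligible B, C, D, E
Layer 59-120: A 28 + B 62 + C 62 + E 62 = 214 chips; eligible B, C, E

Pot 1: 290 chips, eligible: B, C, D, E
Pot 2: 214 chips, eligible: B, C, E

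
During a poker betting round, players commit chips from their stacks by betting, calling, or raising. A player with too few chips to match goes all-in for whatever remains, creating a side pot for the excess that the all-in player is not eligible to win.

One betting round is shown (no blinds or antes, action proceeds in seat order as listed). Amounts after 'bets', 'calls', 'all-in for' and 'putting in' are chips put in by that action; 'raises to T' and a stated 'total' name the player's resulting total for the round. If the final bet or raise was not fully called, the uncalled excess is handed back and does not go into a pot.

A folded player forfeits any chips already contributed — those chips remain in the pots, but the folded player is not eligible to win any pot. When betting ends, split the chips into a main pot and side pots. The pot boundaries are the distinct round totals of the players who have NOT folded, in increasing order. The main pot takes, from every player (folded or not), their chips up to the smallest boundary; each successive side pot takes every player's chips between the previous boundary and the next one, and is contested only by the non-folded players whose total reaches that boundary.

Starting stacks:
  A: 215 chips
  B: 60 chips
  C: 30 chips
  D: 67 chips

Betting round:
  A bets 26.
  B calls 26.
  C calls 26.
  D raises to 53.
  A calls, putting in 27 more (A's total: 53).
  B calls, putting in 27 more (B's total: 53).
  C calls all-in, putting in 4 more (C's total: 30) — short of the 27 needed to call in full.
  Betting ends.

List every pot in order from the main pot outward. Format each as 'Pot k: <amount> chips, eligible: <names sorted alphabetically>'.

Contributions: A=53, B=53, C=30, D=53
Pot levels (distinct totals of non-folded players): 30, 53
Layer 1-30: 30 each from A, B, C, D = 30*4 = 120 chips; eligible A, B, C, D
Layer 31-53: 23 each from A, B, D = 23*3 = 69 chips; eligible A, B, D

Pot 1: 120 chips, eligible: A, B, C, D
Pot 2: 69 chips, eligible: A, B, D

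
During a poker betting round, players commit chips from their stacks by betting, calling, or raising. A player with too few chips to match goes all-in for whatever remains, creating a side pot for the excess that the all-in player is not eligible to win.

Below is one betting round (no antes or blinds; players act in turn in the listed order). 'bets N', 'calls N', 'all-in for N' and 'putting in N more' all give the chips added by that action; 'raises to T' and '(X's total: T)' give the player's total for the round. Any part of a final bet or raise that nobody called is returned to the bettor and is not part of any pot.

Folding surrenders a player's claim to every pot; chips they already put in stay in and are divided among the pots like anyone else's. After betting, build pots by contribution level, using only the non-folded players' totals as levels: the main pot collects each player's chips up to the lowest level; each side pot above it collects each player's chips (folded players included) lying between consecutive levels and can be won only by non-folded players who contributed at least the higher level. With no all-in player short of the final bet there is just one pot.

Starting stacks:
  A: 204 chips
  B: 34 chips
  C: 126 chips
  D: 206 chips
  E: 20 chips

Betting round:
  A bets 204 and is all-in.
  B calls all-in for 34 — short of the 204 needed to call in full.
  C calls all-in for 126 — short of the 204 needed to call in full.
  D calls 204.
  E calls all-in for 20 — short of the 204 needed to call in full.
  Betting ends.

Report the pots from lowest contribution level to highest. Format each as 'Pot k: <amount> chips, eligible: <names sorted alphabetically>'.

Pot 1: 100 chips, eligible: A, B, C, D, E
Pot 2: 56 chips, eligible: A, B, C, D
Pot 3: 276 chips, eligible: A, C, D
Pot 4: 156 chips, eligible: A, D

Derivation:
Contributions: A=204, B=34, C=126, D=204, E=20
Pot levels (distinct totals of non-folded players): 20, 34, 126, 204
Layer 1-20: 20 each from A, B, C, D, E = 20*5 = 100 chips; eligible A, B, C, D, E
Layer 21-34: 14 each from A, B, C, D = 14*4 = 56 chips; eligible A, B, C, D
Layer 35-126: 92 each from A, C, D = 92*3 = 276 chips; eligible A, C, D
Layer 127-204: 78 each from A, D = 78*2 = 156 chips; eligible A, D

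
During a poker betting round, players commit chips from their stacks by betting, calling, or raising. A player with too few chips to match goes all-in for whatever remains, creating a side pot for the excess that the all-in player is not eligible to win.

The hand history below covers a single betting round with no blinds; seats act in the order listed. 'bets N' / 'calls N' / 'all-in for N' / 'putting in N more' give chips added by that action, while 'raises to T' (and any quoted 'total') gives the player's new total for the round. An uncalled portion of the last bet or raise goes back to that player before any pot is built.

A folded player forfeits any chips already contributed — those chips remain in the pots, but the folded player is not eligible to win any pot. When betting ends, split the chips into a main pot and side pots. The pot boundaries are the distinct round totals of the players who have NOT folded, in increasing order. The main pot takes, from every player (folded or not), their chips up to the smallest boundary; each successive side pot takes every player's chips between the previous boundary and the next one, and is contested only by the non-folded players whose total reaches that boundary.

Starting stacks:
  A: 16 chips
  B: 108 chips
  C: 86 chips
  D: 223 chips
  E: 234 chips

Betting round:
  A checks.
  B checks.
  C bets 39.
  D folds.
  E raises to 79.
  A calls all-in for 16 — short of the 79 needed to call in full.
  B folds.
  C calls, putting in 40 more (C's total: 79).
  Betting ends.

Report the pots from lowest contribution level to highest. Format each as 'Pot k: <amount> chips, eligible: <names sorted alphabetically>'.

Contributions: A=16, C=79, E=79
Folded: B, D
Pot levels (distinct totals of non-folded players): 16, 79
Layer 1-16: 16 each from A, C, E = 16*3 = 48 chips; eligible A, C, E
Layer 17-79: 63 each from C, E = 63*2 = 126 chips; eligible C, E

Pot 1: 48 chips, eligible: A, C, E
Pot 2: 126 chips, eligible: C, E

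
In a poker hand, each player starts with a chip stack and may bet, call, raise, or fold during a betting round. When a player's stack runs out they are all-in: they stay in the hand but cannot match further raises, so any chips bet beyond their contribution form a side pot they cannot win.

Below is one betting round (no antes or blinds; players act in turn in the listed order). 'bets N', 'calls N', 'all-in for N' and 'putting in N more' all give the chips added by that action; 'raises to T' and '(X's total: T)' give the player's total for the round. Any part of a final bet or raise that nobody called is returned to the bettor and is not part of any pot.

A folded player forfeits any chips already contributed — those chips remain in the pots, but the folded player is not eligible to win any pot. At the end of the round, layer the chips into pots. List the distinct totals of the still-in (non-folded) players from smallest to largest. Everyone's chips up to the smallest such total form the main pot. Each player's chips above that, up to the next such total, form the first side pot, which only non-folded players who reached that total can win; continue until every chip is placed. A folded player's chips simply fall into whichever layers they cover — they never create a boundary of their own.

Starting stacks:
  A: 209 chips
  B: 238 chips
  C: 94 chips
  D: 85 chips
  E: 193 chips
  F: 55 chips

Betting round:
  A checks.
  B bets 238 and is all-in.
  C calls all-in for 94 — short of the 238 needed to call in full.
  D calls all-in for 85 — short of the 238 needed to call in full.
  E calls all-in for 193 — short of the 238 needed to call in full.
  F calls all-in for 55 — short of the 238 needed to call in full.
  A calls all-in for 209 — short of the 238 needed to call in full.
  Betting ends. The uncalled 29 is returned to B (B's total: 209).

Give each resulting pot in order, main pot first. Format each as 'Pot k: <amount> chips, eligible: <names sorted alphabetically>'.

Pot 1: 330 chips, eligible: A, B, C, D, E, F
Pot 2: 150 chips, eligible: A, B, C, D, E
Pot 3: 36 chips, eligible: A, B, C, E
Pot 4: 297 chips, eligible: A, B, E
Pot 5: 32 chips, eligible: A, B

Derivation:
Contributions (after 29 returned to B): A=209, B=209, C=94, D=85, E=193, F=55
Pot levels (distinct totals of non-folded players): 55, 85, 94, 193, 209
Layer 1-55: 55 each from A, B, C, D, E, F = 55*6 = 330 chips; eligible A, B, C, D, E, F
Layer 56-85: 30 each from A, B, C, D, E = 30*5 = 150 chips; eligible A, B, C, D, E
Layer 86-94: 9 each from A, B, C, E = 9*4 = 36 chips; eligible A, B, C, E
Layer 95-193: 99 each from A, B, E = 99*3 = 297 chips; eligible A, B, E
Layer 194-209: 16 each from A, B = 16*2 = 32 chips; eligible A, B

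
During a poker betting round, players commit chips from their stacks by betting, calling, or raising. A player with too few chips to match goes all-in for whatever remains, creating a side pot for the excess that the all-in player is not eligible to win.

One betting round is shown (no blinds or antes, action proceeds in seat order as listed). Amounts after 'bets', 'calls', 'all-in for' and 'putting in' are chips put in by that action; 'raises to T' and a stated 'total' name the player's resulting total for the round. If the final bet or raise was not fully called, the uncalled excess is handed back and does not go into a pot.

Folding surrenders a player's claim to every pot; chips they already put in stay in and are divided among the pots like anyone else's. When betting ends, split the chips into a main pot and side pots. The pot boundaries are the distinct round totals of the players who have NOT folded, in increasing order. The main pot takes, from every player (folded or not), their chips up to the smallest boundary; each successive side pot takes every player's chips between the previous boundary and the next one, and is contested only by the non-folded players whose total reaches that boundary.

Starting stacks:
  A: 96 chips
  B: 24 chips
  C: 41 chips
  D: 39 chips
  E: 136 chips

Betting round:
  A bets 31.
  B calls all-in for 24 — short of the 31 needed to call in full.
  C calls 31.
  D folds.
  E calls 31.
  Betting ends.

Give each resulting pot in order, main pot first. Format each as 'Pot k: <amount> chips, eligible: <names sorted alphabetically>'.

Pot 1: 96 chips, eligible: A, B, C, E
Pot 2: 21 chips, eligible: A, C, E

Derivation:
Contributions: A=31, B=24, C=31, E=31
Folded: D
Pot levels (distinct totals of non-folded players): 24, 31
Layer 1-24: 24 each from A, B, C, E = 24*4 = 96 chips; eligible A, B, C, E
Layer 25-31: 7 each from A, C, E = 7*3 = 21 chips; eligible A, C, E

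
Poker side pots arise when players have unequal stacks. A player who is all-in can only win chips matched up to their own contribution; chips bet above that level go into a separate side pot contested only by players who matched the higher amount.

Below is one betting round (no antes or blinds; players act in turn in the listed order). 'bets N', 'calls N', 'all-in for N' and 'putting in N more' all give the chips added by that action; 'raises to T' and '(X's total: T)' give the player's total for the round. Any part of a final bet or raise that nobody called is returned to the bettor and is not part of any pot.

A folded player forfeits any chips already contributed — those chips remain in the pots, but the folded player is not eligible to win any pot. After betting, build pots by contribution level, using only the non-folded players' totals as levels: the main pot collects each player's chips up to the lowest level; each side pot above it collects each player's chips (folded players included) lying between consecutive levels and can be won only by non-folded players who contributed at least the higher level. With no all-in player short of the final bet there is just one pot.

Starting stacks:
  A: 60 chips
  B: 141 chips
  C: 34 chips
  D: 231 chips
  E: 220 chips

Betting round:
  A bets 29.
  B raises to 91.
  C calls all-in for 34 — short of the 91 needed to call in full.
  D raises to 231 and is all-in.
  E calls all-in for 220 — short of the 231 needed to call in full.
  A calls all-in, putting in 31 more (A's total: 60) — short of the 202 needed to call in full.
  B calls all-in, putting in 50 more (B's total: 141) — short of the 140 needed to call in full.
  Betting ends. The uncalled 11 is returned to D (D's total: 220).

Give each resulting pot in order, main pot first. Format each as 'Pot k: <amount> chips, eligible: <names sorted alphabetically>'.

Contributions (after 11 returned to D): A=60, B=141, C=34, D=220, E=220
Pot levels (distinct totals of non-folded players): 34, 60, 141, 220
Layer 1-34: 34 each from A, B, C, D, E = 34*5 = 170 chips; eligible A, B, C, D, E
Layer 35-60: 26 each from A, B, D, E = 26*4 = 104 chips; eligible A, B, D, E
Layer 61-141: 81 each from B, D, E = 81*3 = 243 chips; eligible B, D, E
Layer 142-220: 79 each from D, E = 79*2 = 158 chips; eligible D, E

Pot 1: 170 chips, eligible: A, B, C, D, E
Pot 2: 104 chips, eligible: A, B, D, E
Pot 3: 243 chips, eligible: B, D, E
Pot 4: 158 chips, eligible: D, E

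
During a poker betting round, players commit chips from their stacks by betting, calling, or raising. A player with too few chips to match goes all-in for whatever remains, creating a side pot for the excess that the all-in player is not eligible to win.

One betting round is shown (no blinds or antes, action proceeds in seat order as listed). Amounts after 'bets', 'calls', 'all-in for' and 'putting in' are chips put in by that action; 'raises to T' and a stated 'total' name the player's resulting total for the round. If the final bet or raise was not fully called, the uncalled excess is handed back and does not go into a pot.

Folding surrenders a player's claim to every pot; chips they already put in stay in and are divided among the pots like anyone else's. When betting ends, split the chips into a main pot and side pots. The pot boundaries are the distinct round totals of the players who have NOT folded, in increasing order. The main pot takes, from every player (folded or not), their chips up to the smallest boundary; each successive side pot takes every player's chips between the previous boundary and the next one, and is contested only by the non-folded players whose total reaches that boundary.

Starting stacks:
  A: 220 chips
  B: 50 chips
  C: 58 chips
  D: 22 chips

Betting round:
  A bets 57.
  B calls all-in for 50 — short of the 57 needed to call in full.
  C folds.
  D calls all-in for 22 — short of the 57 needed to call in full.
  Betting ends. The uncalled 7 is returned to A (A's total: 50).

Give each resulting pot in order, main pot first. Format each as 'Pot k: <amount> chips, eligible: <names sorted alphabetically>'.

Pot 1: 66 chips, eligible: A, B, D
Pot 2: 56 chips, eligible: A, B

Derivation:
Contributions (after 7 returned to A): A=50, B=50, D=22
Folded: C
Pot levels (distinct totals of non-folded players): 22, 50
Layer 1-22: 22 each from A, B, D = 22*3 = 66 chips; eligible A, B, D
Layer 23-50: 28 each from A, B = 28*2 = 56 chips; eligible A, B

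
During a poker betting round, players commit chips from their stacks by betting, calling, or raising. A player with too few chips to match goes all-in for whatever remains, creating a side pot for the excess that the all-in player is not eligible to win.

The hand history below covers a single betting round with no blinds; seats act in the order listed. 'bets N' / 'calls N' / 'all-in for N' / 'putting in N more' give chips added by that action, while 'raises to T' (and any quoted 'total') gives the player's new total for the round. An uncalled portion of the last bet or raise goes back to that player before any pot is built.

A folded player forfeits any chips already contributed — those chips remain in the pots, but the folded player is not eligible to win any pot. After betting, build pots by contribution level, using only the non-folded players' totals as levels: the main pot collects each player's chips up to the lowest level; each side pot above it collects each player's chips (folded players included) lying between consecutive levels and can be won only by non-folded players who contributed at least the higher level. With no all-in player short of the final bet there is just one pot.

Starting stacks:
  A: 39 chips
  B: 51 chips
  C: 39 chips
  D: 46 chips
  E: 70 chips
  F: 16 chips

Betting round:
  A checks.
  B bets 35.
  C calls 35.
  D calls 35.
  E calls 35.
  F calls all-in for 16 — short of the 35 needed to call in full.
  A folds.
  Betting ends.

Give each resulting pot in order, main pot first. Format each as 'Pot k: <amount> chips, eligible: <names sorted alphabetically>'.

Pot 1: 80 chips, eligible: B, C, D, E, F
Pot 2: 76 chips, eligible: B, C, D, E

Derivation:
Contributions: B=35, C=35, D=35, E=35, F=16
Folded: A
Pot levels (distinct totals of non-folded players): 16, 35
Layer 1-16: 16 each from B, C, D, E, F = 16*5 = 80 chips; eligible B, C, D, E, F
Layer 17-35: 19 each from B, C, D, E = 19*4 = 76 chips; eligible B, C, D, E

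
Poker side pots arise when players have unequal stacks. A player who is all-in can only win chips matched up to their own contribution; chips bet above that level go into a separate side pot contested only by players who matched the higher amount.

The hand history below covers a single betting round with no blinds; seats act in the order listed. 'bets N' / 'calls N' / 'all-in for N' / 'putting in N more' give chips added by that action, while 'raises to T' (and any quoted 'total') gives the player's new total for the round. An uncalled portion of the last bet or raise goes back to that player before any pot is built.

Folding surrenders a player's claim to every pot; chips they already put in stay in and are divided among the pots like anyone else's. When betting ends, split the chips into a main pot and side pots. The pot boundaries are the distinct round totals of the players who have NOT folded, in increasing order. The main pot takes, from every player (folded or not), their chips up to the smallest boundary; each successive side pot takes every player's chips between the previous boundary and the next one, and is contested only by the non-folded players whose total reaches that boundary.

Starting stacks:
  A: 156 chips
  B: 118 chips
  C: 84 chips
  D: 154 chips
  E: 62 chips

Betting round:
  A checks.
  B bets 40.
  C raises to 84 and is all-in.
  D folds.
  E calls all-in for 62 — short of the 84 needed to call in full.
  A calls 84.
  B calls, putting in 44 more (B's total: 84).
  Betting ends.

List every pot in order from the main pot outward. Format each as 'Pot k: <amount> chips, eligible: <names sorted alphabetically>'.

Pot 1: 248 chips, eligible: A, B, C, E
Pot 2: 66 chips, eligible: A, B, C

Derivation:
Contributions: A=84, B=84, C=84, E=62
Folded: D
Pot levels (distinct totals of non-folded players): 62, 84
Layer 1-62: 62 each from A, B, C, E = 62*4 = 248 chips; eligible A, B, C, E
Layer 63-84: 22 each from A, B, C = 22*3 = 66 chips; eligible A, B, C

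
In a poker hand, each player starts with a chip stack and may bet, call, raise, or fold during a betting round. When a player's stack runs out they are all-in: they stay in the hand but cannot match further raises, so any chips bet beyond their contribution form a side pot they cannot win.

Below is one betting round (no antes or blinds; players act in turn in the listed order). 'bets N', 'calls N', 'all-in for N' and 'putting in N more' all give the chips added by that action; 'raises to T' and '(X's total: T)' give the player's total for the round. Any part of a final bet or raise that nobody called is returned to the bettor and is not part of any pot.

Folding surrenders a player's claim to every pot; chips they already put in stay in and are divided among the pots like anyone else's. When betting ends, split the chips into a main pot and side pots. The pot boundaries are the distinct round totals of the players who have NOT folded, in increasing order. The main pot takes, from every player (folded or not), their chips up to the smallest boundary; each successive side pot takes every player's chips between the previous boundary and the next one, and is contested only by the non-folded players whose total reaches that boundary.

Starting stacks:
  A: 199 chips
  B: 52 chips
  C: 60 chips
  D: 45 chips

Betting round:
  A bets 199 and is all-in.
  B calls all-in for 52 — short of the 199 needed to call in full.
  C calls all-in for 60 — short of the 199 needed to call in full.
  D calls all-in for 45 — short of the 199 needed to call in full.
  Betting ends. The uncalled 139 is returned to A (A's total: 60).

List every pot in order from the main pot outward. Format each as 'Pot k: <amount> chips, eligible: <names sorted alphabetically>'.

Contributions (after 139 returned to A): A=60, B=52, C=60, D=45
Pot levels (distinct totals of non-folded players): 45, 52, 60
Layer 1-45: 45 each from A, B, C, D = 45*4 = 180 chips; eligible A, B, C, D
Layer 46-52: 7 each from A, B, C = 7*3 = 21 chips; eligible A, B, C
Layer 53-60: 8 each from A, C = 8*2 = 16 chips; eligible A, C

Pot 1: 180 chips, eligible: A, B, C, D
Pot 2: 21 chips, eligible: A, B, C
Pot 3: 16 chips, eligible: A, C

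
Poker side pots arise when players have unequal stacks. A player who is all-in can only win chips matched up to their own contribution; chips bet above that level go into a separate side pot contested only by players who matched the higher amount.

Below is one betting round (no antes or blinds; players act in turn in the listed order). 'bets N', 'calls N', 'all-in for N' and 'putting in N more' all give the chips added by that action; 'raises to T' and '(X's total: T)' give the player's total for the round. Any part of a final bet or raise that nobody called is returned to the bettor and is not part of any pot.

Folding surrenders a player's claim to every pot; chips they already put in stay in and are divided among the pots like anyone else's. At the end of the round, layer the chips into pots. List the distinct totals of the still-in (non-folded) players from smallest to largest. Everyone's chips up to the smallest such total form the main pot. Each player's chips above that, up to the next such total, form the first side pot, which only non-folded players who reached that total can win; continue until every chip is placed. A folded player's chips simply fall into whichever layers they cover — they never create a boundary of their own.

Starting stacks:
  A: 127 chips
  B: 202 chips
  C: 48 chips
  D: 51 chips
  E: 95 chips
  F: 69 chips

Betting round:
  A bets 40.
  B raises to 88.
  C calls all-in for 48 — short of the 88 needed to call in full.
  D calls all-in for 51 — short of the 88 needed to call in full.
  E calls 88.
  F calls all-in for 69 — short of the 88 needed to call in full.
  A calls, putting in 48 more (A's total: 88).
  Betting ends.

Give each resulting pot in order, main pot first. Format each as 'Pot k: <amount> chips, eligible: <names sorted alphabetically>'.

Pot 1: 288 chips, eligible: A, B, C, D, E, F
Pot 2: 15 chips, eligible: A, B, D, E, F
Pot 3: 72 chips, eligible: A, B, E, F
Pot 4: 57 chips, eligible: A, B, E

Derivation:
Contributions: A=88, B=88, C=48, D=51, E=88, F=69
Pot levels (distinct totals of non-folded players): 48, 51, 69, 88
Layer 1-48: 48 each from A, B, C, D, E, F = 48*6 = 288 chips; eligible A, B, C, D, E, F
Layer 49-51: 3 each from A, B, D, E, F = 3*5 = 15 chips; eligible A, B, D, E, F
Layer 52-69: 18 each from A, B, E, F = 18*4 = 72 chips; eligible A, B, E, F
Layer 70-88: 19 each from A, B, E = 19*3 = 57 chips; eligible A, B, E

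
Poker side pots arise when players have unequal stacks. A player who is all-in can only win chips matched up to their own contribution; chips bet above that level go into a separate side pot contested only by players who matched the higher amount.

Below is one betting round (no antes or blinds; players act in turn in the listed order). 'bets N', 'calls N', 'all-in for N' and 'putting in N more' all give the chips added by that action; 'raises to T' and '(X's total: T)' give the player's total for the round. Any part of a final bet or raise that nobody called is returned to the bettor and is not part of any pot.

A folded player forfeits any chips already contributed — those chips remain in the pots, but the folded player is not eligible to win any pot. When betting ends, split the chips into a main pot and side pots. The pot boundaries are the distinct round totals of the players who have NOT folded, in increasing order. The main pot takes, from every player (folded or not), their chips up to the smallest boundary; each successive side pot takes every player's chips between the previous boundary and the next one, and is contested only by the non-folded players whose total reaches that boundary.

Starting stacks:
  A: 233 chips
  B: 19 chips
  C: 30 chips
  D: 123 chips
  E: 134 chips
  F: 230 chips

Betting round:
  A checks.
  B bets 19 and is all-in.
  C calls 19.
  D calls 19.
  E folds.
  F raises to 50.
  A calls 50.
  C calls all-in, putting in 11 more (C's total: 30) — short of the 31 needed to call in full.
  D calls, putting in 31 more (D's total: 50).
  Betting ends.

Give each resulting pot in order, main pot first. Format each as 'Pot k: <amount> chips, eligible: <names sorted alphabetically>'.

Contributions: A=50, B=19, C=30, D=50, F=50
Folded: E
Pot levels (distinct totals of non-folded players): 19, 30, 50
Layer 1-19: 19 each from A, B, C, D, F = 19*5 = 95 chips; eligible A, B, C, D, F
Layer 20-30: 11 each from A, C, D, F = 11*4 = 44 chips; eligible A, C, D, F
Layer 31-50: 20 each from A, D, F = 20*3 = 60 chips; eligible A, D, F

Pot 1: 95 chips, eligible: A, B, C, D, F
Pot 2: 44 chips, eligible: A, C, D, F
Pot 3: 60 chips, eligible: A, D, F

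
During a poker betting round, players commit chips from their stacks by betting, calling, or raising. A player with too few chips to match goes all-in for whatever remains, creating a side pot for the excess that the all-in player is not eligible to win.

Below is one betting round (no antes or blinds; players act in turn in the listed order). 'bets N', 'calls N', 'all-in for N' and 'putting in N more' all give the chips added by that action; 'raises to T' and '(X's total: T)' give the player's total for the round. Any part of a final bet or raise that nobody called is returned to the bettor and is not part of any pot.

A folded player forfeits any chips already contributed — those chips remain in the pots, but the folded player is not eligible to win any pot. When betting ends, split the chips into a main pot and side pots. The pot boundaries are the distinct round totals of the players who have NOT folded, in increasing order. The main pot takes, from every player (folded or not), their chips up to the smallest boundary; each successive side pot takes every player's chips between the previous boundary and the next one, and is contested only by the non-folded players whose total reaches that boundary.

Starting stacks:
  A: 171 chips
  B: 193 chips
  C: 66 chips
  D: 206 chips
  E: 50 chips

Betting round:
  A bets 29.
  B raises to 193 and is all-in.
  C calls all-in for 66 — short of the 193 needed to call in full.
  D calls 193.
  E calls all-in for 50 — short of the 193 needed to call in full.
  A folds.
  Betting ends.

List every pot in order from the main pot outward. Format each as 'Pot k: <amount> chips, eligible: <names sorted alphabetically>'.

Contributions: A=29, B=193, C=66, D=193, E=50
Folded: A
Pot levels (distinct totals of non-folded players): 50, 66, 193
Layer 1-50: A 29 + B 50 + C 50 + D 50 + E 50 = 229 chips; eligible B, C, D, E
Layer 51-66: 16 each from B, C, D = 16*3 = 48 chips; eligible B, C, D
Layer 67-193: 127 each from B, D = 127*2 = 254 chips; eligible B, D

Pot 1: 229 chips, eligible: B, C, D, E
Pot 2: 48 chips, eligible: B, C, D
Pot 3: 254 chips, eligible: B, D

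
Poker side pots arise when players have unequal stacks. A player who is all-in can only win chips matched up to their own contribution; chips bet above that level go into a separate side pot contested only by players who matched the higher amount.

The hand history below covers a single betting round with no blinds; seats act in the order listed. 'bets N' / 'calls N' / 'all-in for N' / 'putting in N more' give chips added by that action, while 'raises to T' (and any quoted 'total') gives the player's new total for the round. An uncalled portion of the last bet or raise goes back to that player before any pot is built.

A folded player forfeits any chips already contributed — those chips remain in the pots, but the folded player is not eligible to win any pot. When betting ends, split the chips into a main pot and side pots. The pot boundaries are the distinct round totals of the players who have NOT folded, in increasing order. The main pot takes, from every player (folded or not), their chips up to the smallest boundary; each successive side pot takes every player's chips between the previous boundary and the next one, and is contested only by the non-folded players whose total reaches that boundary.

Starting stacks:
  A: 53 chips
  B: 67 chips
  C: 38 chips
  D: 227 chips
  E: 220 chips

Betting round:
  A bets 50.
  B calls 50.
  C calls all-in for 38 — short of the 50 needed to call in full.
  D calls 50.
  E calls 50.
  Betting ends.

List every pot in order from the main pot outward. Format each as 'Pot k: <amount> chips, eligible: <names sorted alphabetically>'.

Pot 1: 190 chips, eligible: A, B, C, D, E
Pot 2: 48 chips, eligible: A, B, D, E

Derivation:
Contributions: A=50, B=50, C=38, D=50, E=50
Pot levels (distinct totals of non-folded players): 38, 50
Layer 1-38: 38 each from A, B, C, D, E = 38*5 = 190 chips; eligible A, B, C, D, E
Layer 39-50: 12 each from A, B, D, E = 12*4 = 48 chips; eligible A, B, D, E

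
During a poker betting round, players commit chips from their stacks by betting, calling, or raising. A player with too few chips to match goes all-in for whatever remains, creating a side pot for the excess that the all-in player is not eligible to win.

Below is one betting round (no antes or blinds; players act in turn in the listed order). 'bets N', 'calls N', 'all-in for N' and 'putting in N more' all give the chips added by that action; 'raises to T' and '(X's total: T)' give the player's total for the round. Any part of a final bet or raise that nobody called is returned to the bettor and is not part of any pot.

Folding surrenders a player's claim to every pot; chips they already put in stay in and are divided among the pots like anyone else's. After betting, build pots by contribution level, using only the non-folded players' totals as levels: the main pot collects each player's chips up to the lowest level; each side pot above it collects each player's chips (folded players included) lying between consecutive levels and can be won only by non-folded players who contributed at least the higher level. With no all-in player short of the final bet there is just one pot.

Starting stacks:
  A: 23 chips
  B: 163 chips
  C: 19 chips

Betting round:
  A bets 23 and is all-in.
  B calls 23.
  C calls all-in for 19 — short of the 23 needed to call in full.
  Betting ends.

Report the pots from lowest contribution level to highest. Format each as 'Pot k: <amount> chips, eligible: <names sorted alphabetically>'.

Contributions: A=23, B=23, C=19
Pot levels (distinct totals of non-folded players): 19, 23
Layer 1-19: 19 each from A, B, C = 19*3 = 57 chips; eligible A, B, C
Layer 20-23: 4 each from A, B = 4*2 = 8 chips; eligible A, B

Pot 1: 57 chips, eligible: A, B, C
Pot 2: 8 chips, eligible: A, B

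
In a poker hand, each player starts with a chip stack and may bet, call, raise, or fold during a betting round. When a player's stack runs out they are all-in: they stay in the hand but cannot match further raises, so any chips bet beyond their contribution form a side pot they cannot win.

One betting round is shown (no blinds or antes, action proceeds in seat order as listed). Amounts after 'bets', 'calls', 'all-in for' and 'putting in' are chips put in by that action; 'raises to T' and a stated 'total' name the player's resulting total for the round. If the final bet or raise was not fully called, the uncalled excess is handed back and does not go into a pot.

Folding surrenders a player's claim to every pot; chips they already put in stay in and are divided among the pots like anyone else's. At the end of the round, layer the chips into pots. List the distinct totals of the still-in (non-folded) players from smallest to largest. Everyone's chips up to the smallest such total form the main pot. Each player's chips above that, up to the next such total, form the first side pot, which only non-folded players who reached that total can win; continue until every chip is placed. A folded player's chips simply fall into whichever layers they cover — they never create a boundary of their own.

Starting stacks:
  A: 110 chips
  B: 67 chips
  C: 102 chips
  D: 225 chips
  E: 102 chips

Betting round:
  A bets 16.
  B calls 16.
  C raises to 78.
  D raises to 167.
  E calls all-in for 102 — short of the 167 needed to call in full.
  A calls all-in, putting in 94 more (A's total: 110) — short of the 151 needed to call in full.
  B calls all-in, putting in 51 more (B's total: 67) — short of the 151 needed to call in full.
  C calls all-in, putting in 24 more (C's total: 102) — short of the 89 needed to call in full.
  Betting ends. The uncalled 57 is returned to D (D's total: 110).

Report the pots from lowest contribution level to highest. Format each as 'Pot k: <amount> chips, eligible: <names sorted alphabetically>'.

Contributions (after 57 returned to D): A=110, B=67, C=102, D=110, E=102
Pot levels (distinct totals of non-folded players): 67, 102, 110
Layer 1-67: 67 each from A, B, C, D, E = 67*5 = 335 chips; eligible A, B, C, D, E
Layer 68-102: 35 each from A, C, D, E = 35*4 = 140 chips; eligible A, C, D, E
Layer 103-110: 8 each from A, D = 8*2 = 16 chips; eligible A, D

Pot 1: 335 chips, eligible: A, B, C, D, E
Pot 2: 140 chips, eligible: A, C, D, E
Pot 3: 16 chips, eligible: A, D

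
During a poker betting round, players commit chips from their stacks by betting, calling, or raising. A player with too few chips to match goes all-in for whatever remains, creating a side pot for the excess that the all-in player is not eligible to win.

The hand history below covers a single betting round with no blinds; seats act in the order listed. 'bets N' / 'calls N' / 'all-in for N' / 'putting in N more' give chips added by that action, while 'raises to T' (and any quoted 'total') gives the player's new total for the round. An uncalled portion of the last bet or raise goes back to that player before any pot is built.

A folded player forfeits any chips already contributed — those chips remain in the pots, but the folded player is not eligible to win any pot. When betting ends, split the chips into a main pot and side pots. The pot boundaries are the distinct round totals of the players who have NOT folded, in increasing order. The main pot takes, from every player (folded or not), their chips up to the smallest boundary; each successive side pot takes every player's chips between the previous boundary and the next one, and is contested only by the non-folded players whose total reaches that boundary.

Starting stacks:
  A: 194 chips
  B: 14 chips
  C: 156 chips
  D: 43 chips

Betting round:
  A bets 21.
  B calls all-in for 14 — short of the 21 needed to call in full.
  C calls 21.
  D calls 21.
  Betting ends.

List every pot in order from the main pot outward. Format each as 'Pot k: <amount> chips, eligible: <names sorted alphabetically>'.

Pot 1: 56 chips, eligible: A, B, C, D
Pot 2: 21 chips, eligible: A, C, D

Derivation:
Contributions: A=21, B=14, C=21, D=21
Pot levels (distinct totals of non-folded players): 14, 21
Layer 1-14: 14 each from A, B, C, D = 14*4 = 56 chips; eligible A, B, C, D
Layer 15-21: 7 each from A, C, D = 7*3 = 21 chips; eligible A, C, D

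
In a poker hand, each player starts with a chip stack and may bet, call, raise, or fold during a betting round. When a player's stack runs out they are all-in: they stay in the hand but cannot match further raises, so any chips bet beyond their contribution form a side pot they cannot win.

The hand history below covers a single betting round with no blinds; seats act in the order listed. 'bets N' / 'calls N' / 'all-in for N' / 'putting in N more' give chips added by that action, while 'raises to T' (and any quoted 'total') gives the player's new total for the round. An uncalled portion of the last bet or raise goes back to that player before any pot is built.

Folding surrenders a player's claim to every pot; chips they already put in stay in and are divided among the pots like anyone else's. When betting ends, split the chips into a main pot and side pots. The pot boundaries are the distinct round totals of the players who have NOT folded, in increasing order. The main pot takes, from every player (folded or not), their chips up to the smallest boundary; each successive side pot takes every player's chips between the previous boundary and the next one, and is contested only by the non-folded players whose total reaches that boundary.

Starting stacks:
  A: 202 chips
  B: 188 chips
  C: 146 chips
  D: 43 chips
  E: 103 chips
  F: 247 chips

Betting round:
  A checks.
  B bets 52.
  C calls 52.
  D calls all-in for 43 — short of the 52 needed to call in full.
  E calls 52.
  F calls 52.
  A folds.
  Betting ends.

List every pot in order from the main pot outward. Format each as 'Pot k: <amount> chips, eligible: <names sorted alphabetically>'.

Contributions: B=52, C=52, D=43, E=52, F=52
Folded: A
Pot levels (distinct totals of non-folded players): 43, 52
Layer 1-43: 43 each from B, C, D, E, F = 43*5 = 215 chips; eligible B, C, D, E, F
Layer 44-52: 9 each from B, C, E, F = 9*4 = 36 chips; eligible B, C, E, F

Pot 1: 215 chips, eligible: B, C, D, E, F
Pot 2: 36 chips, eligible: B, C, E, F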